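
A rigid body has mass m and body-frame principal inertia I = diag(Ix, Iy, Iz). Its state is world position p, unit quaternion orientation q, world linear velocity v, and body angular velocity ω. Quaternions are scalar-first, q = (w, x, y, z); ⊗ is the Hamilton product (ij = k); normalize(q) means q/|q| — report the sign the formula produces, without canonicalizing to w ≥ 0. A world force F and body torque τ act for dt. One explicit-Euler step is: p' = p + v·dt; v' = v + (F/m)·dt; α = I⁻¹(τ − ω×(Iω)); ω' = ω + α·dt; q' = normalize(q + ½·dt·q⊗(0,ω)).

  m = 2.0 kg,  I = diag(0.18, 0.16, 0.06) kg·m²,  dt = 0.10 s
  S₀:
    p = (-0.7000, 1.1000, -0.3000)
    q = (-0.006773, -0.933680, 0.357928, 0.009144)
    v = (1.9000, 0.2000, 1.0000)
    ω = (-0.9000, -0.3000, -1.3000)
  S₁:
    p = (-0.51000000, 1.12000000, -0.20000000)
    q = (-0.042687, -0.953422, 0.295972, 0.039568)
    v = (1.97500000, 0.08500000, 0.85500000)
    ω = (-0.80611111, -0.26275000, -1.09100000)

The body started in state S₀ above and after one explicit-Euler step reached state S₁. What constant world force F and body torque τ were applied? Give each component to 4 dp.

Δω = ω₁−ω₀ = (0.09388889, 0.03725000, 0.20900000)
gyro term ω₀×Iω₀ = (-0.0390, 0.1404, -0.0054)
τ = I·(Δω/dt) + ω₀×(Iω₀) = (0.1300, 0.2000, 0.1200)
velocity change Δv = (0.07500000, -0.11500000, -0.14500000)
applied force F = (1.5000, -2.3000, -2.9000)

F = (1.5000, -2.3000, -2.9000)
τ = (0.1300, 0.2000, 0.1200)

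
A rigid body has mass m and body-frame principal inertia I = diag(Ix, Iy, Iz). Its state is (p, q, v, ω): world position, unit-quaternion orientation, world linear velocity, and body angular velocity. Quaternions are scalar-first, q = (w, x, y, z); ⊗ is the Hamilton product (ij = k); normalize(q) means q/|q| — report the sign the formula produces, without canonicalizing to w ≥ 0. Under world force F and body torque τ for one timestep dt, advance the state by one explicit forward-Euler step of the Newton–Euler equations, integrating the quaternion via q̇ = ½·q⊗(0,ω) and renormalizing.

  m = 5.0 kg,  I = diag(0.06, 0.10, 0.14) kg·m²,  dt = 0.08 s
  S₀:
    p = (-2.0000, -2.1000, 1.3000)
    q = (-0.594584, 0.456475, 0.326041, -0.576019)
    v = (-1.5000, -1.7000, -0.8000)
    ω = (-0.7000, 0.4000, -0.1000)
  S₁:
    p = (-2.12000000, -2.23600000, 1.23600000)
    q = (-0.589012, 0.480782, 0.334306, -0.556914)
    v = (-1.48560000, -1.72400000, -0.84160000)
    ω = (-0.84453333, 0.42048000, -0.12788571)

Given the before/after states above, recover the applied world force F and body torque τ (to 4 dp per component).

F = (0.9000, -1.5000, -2.6000)
τ = (-0.1100, 0.0200, -0.0600)

rate change Δω = (-0.14453333, 0.02048000, -0.02788571)
gyro term ω₀×Iω₀ = (-0.0016, -0.0056, -0.0112)
I·α + gyro = (-0.1100, 0.0200, -0.0600)
Δv = v₁−v₀ = (0.01440000, -0.02400000, -0.04160000)
m·(v₁−v₀)/dt = (0.9000, -1.5000, -2.6000)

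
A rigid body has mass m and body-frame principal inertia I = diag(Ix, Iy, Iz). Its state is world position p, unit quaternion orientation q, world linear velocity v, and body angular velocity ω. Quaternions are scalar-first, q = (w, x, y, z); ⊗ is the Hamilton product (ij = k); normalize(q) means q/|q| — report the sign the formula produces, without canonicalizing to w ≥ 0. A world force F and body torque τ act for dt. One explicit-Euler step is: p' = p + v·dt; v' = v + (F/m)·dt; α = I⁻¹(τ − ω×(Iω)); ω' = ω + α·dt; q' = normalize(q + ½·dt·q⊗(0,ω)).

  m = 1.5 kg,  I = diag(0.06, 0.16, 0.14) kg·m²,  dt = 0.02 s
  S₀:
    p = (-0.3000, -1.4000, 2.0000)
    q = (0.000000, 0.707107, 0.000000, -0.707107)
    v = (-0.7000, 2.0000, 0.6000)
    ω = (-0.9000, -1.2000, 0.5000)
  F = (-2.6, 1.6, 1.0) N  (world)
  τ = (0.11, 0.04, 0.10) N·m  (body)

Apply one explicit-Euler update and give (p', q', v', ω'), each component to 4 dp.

gyro term ω×Iω = (0.0120, 0.0360, 0.1080)
α = I⁻¹(τ − ω×Iω) = (1.6333, 0.0250, -0.0571)
ω + α·dt = (-0.8673, -1.1995, 0.4989)
q⊗(0,ω) = (0.9899498, -0.8485284, 0.2828428, -0.8485284)
updated quaternion q' = (0.0099, 0.6985, 0.0028, -0.7155)
a = (-1.7333, 1.0667, 0.6667)
new position p' = (-0.3140, -1.3600, 2.0120)
new velocity v' = (-0.7347, 2.0213, 0.6133)

p' = (-0.3140, -1.3600, 2.0120)
q' = (0.0099, 0.6985, 0.0028, -0.7155)
v' = (-0.7347, 2.0213, 0.6133)
ω' = (-0.8673, -1.1995, 0.4989)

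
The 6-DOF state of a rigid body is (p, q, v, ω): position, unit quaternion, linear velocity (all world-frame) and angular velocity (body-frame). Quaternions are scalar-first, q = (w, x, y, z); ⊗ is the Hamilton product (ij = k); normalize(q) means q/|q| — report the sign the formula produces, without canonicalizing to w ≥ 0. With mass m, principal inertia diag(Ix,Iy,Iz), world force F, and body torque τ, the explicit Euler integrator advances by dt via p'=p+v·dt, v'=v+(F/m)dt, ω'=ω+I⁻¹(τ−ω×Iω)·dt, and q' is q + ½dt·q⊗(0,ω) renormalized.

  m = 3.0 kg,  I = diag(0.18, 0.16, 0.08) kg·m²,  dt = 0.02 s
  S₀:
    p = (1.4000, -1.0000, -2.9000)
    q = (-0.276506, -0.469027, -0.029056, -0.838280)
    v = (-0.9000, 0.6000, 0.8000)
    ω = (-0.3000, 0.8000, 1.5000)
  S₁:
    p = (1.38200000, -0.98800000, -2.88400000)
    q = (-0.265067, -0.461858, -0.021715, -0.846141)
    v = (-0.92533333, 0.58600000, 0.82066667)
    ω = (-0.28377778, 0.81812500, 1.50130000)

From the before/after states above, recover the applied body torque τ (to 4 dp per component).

rate change Δω = (0.01622222, 0.01812500, 0.00130000)
ω₀×(Iω₀) = (-0.0960, -0.0450, 0.0048)
I·α + gyro = (0.0500, 0.1000, 0.0100)

τ = (0.0500, 0.1000, 0.0100)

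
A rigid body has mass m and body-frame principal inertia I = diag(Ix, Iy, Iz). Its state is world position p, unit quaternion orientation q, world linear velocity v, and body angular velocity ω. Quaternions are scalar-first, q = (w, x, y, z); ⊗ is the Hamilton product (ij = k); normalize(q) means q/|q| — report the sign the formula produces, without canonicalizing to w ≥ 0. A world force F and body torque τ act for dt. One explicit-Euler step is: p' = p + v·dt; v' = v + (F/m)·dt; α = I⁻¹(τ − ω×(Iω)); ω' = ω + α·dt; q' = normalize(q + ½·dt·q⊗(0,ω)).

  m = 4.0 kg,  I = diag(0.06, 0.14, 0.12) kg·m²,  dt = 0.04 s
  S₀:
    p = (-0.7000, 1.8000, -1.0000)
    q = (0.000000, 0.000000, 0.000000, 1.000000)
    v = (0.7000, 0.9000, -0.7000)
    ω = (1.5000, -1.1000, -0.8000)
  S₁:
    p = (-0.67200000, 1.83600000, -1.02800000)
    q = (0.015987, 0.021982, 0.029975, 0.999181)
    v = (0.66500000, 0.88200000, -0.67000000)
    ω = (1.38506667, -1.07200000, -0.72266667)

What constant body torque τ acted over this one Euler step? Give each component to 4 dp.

τ = (-0.1900, 0.1700, 0.1000)

rate change Δω = (-0.11493333, 0.02800000, 0.07733333)
gyro term ω₀×Iω₀ = (-0.0176, 0.0720, -0.1320)
τ = I·(Δω/dt) + ω₀×(Iω₀) = (-0.1900, 0.1700, 0.1000)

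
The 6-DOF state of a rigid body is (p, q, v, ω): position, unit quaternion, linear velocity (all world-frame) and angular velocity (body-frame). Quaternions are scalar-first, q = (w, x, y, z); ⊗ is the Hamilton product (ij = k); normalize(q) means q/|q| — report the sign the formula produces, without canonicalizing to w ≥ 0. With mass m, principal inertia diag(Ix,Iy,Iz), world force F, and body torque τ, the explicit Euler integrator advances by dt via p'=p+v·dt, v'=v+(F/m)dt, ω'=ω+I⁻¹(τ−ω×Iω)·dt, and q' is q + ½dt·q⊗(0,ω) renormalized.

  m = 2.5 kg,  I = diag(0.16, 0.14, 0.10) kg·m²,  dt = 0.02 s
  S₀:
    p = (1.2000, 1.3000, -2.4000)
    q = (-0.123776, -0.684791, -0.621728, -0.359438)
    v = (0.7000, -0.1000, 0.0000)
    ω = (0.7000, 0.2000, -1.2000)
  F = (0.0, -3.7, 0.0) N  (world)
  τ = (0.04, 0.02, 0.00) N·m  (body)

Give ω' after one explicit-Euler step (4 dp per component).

ω' = (0.7038, 0.2101, -1.1994)

gyro term ω×Iω = (0.0096, -0.0504, -0.0028)
angular accel α = (0.1900, 0.5029, 0.0280)
ω' = ω + α·dt = (0.7038, 0.2101, -1.1994)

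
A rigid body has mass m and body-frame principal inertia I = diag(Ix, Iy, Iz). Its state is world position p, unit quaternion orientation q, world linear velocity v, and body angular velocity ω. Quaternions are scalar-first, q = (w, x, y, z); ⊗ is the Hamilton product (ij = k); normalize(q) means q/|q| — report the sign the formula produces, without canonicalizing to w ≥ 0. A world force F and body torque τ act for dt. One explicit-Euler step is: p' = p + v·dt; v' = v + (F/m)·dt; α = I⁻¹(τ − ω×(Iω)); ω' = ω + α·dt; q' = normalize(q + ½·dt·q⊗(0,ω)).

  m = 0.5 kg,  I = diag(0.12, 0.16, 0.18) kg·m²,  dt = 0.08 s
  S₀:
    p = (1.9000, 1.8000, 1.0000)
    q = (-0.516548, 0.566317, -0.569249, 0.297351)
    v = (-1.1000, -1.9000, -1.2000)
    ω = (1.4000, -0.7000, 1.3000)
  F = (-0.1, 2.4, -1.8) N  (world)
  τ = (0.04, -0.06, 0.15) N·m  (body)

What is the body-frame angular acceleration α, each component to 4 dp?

α = (0.4850, 0.3075, 1.0511)

ω×(Iω) gyroscopic = (-0.0182, -0.1092, -0.0392)
(τ − ω×Iω)/I = (0.4850, 0.3075, 1.0511)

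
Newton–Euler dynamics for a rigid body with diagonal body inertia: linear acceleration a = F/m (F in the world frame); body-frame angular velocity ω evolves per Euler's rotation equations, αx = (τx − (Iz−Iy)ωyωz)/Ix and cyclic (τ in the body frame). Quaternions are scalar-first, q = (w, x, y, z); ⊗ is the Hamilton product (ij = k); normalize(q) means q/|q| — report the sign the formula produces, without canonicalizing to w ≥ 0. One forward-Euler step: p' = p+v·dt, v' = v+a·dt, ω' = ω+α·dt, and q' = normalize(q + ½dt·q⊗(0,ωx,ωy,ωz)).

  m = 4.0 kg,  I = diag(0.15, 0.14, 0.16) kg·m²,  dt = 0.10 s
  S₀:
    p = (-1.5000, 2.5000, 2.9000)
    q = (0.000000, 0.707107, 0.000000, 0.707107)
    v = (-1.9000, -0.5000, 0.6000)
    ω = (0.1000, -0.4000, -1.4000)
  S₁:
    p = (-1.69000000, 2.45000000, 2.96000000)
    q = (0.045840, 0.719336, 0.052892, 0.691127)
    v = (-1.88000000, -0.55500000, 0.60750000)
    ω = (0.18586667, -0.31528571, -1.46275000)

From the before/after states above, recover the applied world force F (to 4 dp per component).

F = (0.8000, -2.2000, 0.3000)

v₁ − v₀ = (0.02000000, -0.05500000, 0.00750000)
applied force F = (0.8000, -2.2000, 0.3000)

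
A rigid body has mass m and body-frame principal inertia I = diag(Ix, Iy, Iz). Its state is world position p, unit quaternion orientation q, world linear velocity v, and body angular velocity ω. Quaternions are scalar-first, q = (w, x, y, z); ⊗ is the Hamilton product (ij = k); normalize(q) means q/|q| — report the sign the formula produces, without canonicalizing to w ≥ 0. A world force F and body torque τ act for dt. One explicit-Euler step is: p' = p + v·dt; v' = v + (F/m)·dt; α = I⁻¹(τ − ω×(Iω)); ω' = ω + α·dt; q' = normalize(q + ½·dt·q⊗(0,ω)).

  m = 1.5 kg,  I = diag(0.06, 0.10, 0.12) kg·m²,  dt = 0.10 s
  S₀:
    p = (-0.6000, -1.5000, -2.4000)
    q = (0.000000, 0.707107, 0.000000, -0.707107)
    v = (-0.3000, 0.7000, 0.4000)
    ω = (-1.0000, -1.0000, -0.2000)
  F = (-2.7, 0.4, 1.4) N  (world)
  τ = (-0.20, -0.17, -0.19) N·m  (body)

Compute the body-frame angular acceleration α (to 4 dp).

gyro term ω×Iω = (0.0040, -0.0120, 0.0400)
angular accel α = (-3.4000, -1.5800, -1.9167)

α = (-3.4000, -1.5800, -1.9167)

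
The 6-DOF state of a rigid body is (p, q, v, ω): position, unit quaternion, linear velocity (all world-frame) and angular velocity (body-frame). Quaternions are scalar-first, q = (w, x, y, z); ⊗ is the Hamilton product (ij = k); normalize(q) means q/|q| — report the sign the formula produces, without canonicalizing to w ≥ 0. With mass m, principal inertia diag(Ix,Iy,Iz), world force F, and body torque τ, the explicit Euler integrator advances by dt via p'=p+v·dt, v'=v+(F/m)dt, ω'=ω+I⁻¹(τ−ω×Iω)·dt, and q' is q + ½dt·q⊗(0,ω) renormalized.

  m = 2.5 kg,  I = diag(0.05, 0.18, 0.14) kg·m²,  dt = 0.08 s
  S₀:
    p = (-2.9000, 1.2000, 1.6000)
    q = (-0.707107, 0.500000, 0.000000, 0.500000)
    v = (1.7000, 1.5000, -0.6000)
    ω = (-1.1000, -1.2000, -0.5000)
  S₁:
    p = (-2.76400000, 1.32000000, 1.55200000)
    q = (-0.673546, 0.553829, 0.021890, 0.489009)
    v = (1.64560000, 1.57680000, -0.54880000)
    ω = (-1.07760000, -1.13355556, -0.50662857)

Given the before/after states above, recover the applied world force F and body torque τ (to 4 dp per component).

F = (-1.7000, 2.4000, 1.6000)
τ = (-0.0100, 0.1000, 0.1600)

ω₁ − ω₀ = (0.02240000, 0.06644444, -0.00662857)
ω₀×(Iω₀) = (-0.0240, -0.0495, 0.1716)
I·α + gyro = (-0.0100, 0.1000, 0.1600)
Δv = v₁−v₀ = (-0.05440000, 0.07680000, 0.05120000)
applied force F = (-1.7000, 2.4000, 1.6000)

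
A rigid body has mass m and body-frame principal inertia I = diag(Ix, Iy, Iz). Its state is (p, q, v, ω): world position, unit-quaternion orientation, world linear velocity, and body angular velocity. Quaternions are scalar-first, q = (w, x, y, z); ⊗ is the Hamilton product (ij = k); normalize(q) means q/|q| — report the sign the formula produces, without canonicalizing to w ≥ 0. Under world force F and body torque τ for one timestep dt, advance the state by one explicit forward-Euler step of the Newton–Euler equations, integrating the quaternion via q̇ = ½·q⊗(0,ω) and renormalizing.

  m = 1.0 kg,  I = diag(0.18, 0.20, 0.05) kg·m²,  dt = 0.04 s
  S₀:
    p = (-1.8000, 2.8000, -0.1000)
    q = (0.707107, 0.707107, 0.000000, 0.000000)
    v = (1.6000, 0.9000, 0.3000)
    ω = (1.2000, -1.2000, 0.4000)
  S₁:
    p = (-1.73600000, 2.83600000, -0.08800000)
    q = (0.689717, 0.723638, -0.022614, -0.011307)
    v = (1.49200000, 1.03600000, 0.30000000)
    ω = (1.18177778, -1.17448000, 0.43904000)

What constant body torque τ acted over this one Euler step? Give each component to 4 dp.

τ = (-0.0100, 0.1900, 0.0200)

ω₁ − ω₀ = (-0.01822222, 0.02552000, 0.03904000)
applied torque τ = (-0.0100, 0.1900, 0.0200)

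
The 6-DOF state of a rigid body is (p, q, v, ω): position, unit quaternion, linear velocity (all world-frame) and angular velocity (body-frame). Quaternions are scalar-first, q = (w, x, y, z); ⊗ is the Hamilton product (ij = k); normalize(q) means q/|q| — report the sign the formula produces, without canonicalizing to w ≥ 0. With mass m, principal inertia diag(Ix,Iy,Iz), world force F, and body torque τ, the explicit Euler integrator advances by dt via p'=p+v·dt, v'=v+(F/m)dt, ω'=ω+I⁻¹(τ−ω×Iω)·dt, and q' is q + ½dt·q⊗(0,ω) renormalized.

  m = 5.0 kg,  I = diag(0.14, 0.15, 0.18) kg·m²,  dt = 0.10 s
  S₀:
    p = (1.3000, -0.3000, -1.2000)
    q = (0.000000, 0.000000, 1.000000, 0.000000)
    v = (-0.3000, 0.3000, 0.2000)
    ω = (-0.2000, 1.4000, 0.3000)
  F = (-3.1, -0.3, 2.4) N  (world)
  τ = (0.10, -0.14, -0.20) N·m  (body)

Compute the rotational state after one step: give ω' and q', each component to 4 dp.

angular accel α = (0.6243, -0.9493, -1.0956)
ω + α·dt = (-0.1376, 1.3051, 0.1904)
2q̇ = q⊗(0,ω) = (-1.4000000, 0.3000000, 0.0000000, 0.2000000)
q' = normalize(q + ½dt·q⊗(0,ω)) = (-0.0698, 0.0150, 0.9974, 0.0100)

ω' = (-0.1376, 1.3051, 0.1904)
q' = (-0.0698, 0.0150, 0.9974, 0.0100)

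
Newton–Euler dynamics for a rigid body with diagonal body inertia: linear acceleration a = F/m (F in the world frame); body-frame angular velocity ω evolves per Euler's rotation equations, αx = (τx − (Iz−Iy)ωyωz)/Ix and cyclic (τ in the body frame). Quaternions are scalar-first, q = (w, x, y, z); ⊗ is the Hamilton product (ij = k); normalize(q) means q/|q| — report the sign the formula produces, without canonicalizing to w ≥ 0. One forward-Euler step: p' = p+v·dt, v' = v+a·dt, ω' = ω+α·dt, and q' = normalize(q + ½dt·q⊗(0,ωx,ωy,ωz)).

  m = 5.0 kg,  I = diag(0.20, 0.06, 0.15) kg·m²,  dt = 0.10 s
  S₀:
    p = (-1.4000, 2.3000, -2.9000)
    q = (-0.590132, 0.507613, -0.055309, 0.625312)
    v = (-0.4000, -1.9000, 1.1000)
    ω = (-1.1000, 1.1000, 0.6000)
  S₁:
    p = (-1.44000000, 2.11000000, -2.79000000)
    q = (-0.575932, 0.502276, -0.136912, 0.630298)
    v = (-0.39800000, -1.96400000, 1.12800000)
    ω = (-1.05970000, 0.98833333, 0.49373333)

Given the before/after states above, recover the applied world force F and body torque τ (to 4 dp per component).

F = (0.1000, -3.2000, 1.4000)
τ = (0.1400, -0.1000, 0.0100)

velocity change Δv = (0.00200000, -0.06400000, 0.02800000)
F = m·Δv/dt = (0.1000, -3.2000, 1.4000)
rate change Δω = (0.04030000, -0.11166667, -0.10626667)
gyro term ω₀×Iω₀ = (0.0594, -0.0330, 0.1694)
applied torque τ = (0.1400, -0.1000, 0.0100)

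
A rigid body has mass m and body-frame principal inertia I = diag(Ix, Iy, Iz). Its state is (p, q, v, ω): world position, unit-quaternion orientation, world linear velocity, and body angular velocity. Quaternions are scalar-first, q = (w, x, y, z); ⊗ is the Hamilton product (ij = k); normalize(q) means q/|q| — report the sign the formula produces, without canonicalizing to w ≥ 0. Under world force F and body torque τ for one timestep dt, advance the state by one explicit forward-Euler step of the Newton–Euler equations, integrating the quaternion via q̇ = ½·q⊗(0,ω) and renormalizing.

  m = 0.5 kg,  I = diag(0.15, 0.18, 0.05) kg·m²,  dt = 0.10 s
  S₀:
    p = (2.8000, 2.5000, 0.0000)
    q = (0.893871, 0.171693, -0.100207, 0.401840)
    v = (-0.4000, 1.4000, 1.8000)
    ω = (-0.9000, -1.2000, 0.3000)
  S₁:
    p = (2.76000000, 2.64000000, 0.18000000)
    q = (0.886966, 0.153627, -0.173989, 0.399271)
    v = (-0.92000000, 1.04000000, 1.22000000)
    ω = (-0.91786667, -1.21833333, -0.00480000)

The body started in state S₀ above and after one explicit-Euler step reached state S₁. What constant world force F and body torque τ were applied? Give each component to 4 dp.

F = (-2.6000, -1.8000, -2.9000)
τ = (0.0200, -0.0600, -0.1200)

Δv = v₁−v₀ = (-0.52000000, -0.36000000, -0.58000000)
F = m·Δv/dt = (-2.6000, -1.8000, -2.9000)
ω₁ − ω₀ = (-0.01786667, -0.01833333, -0.30480000)
ω₀×(Iω₀) = (0.0468, -0.0270, 0.0324)
τ = I·(Δω/dt) + ω₀×(Iω₀) = (0.0200, -0.0600, -0.1200)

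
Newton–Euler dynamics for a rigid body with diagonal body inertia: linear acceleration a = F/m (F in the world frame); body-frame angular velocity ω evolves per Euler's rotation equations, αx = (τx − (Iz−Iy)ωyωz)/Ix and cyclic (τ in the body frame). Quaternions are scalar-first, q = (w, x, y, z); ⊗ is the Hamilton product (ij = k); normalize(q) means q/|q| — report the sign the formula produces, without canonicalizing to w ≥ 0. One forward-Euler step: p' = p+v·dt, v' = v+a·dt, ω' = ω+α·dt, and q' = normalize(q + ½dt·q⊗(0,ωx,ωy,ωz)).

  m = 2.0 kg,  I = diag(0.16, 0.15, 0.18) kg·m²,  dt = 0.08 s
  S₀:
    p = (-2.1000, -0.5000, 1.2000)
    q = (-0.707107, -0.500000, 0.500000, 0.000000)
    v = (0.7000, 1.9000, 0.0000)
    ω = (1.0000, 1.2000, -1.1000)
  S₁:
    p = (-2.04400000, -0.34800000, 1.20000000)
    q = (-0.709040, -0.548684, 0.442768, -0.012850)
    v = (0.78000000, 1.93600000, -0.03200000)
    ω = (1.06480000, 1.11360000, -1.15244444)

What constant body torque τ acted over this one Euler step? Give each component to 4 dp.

τ = (0.0900, -0.1400, -0.1300)

rate change Δω = (0.06480000, -0.08640000, -0.05244444)
ω₀×(Iω₀) = (-0.0396, 0.0220, -0.0120)
τ = I·(Δω/dt) + ω₀×(Iω₀) = (0.0900, -0.1400, -0.1300)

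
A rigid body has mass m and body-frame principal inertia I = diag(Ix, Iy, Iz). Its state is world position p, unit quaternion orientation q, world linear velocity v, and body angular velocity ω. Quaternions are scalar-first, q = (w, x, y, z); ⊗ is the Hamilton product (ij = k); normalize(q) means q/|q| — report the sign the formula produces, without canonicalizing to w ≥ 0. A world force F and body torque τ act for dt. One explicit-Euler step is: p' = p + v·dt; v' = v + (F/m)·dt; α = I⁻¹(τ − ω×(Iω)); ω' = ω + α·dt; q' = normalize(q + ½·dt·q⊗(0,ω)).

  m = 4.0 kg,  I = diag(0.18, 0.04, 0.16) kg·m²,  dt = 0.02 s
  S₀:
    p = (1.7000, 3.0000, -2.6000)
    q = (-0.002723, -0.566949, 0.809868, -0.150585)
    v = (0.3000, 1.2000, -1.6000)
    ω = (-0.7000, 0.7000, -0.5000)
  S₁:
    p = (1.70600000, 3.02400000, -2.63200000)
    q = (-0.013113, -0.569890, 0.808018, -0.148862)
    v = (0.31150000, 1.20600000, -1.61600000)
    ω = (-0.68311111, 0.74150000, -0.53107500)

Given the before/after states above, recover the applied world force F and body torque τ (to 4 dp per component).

F = (2.3000, 1.2000, -3.2000)
τ = (0.1100, 0.0900, -0.1800)

v₁ − v₀ = (0.01150000, 0.00600000, -0.01600000)
F = m·Δv/dt = (2.3000, 1.2000, -3.2000)
rate change Δω = (0.01688889, 0.04150000, -0.03107500)
precession coupling = (-0.0420, 0.0070, 0.0686)
I·α + gyro = (0.1100, 0.0900, -0.1800)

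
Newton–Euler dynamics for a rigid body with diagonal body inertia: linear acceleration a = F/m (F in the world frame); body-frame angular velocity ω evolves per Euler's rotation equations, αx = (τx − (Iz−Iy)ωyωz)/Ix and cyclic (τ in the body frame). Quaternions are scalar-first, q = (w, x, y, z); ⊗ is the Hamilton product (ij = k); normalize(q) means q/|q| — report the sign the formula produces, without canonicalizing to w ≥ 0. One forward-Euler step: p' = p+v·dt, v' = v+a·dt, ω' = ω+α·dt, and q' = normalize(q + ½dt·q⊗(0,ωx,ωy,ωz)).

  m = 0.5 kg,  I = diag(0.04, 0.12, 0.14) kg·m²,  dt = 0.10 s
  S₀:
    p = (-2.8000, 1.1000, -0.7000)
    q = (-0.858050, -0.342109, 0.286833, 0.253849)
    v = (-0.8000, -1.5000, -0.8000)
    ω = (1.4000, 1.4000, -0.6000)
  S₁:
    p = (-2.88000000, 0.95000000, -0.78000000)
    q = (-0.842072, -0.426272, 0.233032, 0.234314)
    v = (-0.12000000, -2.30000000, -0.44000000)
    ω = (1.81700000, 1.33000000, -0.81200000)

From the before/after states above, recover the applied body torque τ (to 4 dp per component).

Δω = ω₁−ω₀ = (0.41700000, -0.07000000, -0.21200000)
τ = I·(Δω/dt) + ω₀×(Iω₀) = (0.1500, 0.0000, -0.1400)

τ = (0.1500, 0.0000, -0.1400)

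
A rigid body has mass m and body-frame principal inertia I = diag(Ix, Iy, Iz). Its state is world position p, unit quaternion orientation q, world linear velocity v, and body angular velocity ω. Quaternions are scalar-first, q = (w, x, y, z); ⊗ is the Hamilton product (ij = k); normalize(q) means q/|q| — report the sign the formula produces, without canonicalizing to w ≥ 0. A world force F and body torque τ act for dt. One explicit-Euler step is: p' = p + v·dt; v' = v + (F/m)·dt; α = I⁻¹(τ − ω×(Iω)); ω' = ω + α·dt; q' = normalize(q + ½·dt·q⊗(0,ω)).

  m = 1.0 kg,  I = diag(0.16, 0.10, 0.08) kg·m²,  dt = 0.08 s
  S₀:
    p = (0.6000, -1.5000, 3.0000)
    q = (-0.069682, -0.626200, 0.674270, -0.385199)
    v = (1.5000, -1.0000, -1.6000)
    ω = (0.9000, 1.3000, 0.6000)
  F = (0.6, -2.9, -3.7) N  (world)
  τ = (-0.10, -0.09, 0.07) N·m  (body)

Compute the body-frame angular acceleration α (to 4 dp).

ω×(Iω) gyroscopic = (-0.0156, 0.0432, -0.0702)
α = I⁻¹(τ − ω×Iω) = (-0.5275, -1.3320, 1.7525)

α = (-0.5275, -1.3320, 1.7525)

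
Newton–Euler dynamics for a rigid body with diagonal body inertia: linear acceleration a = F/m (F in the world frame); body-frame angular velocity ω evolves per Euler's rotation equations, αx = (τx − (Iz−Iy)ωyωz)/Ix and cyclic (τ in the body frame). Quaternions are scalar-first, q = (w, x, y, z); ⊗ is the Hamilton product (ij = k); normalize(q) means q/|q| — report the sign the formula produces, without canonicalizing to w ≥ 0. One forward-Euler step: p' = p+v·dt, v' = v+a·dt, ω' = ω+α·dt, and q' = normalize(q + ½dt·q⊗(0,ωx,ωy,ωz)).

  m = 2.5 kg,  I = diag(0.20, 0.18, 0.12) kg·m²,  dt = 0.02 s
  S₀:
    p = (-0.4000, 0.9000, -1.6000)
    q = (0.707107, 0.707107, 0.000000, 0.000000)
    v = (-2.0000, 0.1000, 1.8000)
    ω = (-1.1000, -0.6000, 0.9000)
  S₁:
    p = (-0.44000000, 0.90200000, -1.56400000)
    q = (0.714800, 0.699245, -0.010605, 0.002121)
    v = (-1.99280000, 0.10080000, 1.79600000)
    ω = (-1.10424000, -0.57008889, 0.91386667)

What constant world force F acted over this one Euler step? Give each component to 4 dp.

F = (0.9000, 0.1000, -0.5000)

v₁ − v₀ = (0.00720000, 0.00080000, -0.00400000)
m·(v₁−v₀)/dt = (0.9000, 0.1000, -0.5000)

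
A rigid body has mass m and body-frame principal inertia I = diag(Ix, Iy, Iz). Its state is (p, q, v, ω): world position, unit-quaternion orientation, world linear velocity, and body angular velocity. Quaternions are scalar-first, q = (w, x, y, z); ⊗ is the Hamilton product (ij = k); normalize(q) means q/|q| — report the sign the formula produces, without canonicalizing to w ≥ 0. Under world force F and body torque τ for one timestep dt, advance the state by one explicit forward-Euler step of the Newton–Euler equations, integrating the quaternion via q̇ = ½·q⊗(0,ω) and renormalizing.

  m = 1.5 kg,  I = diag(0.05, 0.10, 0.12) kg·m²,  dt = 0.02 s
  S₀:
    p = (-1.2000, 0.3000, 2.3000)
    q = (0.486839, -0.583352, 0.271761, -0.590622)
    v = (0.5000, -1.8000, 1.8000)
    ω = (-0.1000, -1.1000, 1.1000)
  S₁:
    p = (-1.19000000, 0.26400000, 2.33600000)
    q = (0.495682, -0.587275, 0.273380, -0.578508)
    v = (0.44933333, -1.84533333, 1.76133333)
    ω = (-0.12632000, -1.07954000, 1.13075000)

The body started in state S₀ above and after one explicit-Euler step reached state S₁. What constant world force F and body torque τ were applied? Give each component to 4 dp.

velocity change Δv = (-0.05066667, -0.04533333, -0.03866667)
F = m·Δv/dt = (-3.8000, -3.4000, -2.9000)
ω₁ − ω₀ = (-0.02632000, 0.02046000, 0.03075000)
ω₀×(Iω₀) = (-0.0242, 0.0077, 0.0055)
I·α + gyro = (-0.0900, 0.1100, 0.1900)

F = (-3.8000, -3.4000, -2.9000)
τ = (-0.0900, 0.1100, 0.1900)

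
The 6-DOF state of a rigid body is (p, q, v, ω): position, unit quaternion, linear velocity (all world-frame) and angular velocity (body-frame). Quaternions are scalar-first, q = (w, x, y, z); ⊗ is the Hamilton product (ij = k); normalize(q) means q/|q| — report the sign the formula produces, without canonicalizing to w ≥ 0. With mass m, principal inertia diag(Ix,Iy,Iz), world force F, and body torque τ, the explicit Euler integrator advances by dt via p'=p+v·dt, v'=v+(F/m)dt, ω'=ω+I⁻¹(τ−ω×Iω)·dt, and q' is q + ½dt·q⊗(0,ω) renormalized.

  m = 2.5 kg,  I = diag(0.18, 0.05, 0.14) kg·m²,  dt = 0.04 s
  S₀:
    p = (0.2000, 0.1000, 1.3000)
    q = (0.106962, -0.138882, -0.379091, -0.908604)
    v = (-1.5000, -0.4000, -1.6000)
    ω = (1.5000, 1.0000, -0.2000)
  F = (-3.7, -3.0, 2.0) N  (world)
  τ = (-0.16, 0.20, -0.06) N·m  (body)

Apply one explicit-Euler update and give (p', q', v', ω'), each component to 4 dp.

p' = (0.1400, 0.0840, 1.2360)
q' = (0.1150, -0.1159, -0.4045, -0.8998)
v' = (-1.5592, -0.4480, -1.5680)
ω' = (1.4684, 1.1696, -0.1614)

a = (-1.4800, -1.2000, 0.8000)
new position p' = (0.1400, 0.0840, 1.2360)
v + (F/m)dt = (-1.5592, -0.4480, -1.5680)
gyro term ω×Iω = (-0.0180, -0.0120, -0.1950)
angular accel α = (-0.7889, 4.2400, 0.9643)
new body rate ω' = (1.4684, 1.1696, -0.1614)
q⊗(0,ω) = (0.4056932, 1.1448652, -1.2837204, 0.4083621)
q + ½dt·q⊗(0,ω), renormalized = (0.1150, -0.1159, -0.4045, -0.8998)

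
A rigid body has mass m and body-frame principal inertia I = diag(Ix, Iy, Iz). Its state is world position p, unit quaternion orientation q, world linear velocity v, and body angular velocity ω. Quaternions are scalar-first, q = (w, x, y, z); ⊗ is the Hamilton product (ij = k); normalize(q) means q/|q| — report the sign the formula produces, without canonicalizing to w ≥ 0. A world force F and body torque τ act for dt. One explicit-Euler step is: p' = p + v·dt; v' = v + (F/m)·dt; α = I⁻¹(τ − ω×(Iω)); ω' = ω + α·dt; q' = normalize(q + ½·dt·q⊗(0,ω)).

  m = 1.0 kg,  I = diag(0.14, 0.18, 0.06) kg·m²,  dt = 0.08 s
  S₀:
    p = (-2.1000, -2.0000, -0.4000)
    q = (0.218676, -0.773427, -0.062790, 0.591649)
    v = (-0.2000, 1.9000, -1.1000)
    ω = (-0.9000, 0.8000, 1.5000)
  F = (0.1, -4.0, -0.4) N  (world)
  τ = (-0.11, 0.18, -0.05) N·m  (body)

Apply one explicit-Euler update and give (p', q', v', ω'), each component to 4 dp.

linear accel F/m = (0.1000, -4.0000, -0.4000)
p + v·dt = (-2.1160, -1.8480, -0.4880)
v + (F/m)dt = (-0.1920, 1.5800, -1.1320)
(τ − ω×Iω)/I = (0.2429, 1.6000, -0.3533)
ω' = ω + α·dt = (-0.8806, 0.9280, 1.4717)
q⊗(0,ω) = (-1.5333258, -0.7643126, 0.8025972, -0.3472386)
updated quaternion q' = (0.1569, -0.8016, -0.0306, 0.5761)

p' = (-2.1160, -1.8480, -0.4880)
q' = (0.1569, -0.8016, -0.0306, 0.5761)
v' = (-0.1920, 1.5800, -1.1320)
ω' = (-0.8806, 0.9280, 1.4717)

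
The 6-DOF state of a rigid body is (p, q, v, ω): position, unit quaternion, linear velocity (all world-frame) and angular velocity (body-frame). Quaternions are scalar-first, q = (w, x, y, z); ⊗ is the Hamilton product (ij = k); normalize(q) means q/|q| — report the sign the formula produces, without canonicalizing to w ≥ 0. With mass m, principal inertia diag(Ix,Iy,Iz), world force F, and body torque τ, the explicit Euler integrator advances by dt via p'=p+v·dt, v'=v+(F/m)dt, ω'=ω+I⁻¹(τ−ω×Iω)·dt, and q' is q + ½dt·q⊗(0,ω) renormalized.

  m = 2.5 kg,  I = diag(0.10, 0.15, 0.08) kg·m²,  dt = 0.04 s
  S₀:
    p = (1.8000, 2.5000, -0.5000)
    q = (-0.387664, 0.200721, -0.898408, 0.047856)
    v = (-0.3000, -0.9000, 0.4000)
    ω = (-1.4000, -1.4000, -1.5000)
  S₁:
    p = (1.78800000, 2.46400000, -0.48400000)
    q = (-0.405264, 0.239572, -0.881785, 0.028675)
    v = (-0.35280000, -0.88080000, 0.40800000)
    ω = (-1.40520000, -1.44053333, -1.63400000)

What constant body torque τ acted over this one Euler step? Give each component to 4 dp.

ω₁ − ω₀ = (-0.00520000, -0.04053333, -0.13400000)
precession coupling = (-0.1470, 0.0420, 0.0980)
I·α + gyro = (-0.1600, -0.1100, -0.1700)

τ = (-0.1600, -0.1100, -0.1700)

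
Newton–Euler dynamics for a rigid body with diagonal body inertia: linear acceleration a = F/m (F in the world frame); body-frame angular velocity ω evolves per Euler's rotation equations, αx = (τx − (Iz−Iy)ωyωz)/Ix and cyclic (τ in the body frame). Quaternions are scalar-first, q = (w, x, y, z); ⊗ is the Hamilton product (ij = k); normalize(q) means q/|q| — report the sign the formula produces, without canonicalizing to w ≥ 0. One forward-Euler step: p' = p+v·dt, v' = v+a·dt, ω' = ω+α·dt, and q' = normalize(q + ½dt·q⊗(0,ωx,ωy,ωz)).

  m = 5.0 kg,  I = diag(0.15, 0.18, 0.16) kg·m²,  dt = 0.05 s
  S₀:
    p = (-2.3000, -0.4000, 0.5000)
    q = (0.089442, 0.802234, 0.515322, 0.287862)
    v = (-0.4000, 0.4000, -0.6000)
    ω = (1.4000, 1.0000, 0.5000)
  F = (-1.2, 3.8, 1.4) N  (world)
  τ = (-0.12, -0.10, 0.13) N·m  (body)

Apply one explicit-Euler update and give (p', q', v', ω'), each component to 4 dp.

p + v·dt = (-2.3200, -0.3800, 0.4700)
v + (F/m)dt = (-0.4120, 0.4380, -0.5860)
angular accel α = (-0.7333, -0.5167, 0.5500)
ω + α·dt = (1.3633, 0.9742, 0.5275)
Hamilton product q⊗(0,ω) = (-1.7823806, 0.0950178, 0.0913318, 0.1255042)
q + ½dt·q⊗(0,ω), renormalized = (0.0448, 0.8038, 0.5171, 0.2907)

p' = (-2.3200, -0.3800, 0.4700)
q' = (0.0448, 0.8038, 0.5171, 0.2907)
v' = (-0.4120, 0.4380, -0.5860)
ω' = (1.3633, 0.9742, 0.5275)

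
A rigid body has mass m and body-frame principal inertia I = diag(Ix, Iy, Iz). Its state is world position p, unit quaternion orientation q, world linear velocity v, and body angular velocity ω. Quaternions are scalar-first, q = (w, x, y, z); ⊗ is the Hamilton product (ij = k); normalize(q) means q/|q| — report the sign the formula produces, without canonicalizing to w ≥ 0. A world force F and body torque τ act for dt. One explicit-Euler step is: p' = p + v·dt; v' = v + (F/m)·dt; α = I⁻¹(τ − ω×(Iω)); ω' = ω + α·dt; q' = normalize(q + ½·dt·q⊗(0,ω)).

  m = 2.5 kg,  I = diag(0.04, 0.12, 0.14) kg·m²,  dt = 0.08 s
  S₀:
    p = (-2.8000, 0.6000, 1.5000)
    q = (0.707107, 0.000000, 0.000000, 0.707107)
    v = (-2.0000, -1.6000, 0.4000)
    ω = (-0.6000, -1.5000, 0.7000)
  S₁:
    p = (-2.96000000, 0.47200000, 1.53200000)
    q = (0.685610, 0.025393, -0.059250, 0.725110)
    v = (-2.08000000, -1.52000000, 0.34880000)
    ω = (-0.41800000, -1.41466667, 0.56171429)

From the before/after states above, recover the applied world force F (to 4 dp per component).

Δv = v₁−v₀ = (-0.08000000, 0.08000000, -0.05120000)
F = m·Δv/dt = (-2.5000, 2.5000, -1.6000)

F = (-2.5000, 2.5000, -1.6000)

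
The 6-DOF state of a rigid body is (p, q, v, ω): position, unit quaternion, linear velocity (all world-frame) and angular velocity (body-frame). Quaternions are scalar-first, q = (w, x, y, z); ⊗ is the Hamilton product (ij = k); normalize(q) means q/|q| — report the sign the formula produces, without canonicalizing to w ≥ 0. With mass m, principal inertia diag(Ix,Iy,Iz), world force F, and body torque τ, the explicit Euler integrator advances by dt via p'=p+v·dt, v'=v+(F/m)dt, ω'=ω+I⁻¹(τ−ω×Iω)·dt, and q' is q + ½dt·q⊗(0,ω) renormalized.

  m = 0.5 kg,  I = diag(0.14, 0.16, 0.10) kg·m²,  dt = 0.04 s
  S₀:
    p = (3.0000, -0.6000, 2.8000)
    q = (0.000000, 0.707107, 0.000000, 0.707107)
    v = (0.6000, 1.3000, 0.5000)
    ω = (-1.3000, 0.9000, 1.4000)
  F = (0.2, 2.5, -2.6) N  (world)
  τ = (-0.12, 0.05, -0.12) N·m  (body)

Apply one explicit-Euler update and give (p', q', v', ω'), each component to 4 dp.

p' = (3.0240, -0.5480, 2.8200)
q' = (-0.0014, 0.6938, -0.0381, 0.7192)
v' = (0.6160, 1.5000, 0.2920)
ω' = (-1.3127, 0.9307, 1.3614)

α = I⁻¹(τ − ω×Iω) = (-0.3171, 0.7675, -0.9660)
ω' = ω + α·dt = (-1.3127, 0.9307, 1.3614)
q⊗(0,ω) = (-0.0707107, -0.6363963, -1.9091889, 0.6363963)
q' = normalize(q + ½dt·q⊗(0,ω)) = (-0.0014, 0.6938, -0.0381, 0.7192)
a = (0.4000, 5.0000, -5.2000)
new position p' = (3.0240, -0.5480, 2.8200)
v' = v + a·dt = (0.6160, 1.5000, 0.2920)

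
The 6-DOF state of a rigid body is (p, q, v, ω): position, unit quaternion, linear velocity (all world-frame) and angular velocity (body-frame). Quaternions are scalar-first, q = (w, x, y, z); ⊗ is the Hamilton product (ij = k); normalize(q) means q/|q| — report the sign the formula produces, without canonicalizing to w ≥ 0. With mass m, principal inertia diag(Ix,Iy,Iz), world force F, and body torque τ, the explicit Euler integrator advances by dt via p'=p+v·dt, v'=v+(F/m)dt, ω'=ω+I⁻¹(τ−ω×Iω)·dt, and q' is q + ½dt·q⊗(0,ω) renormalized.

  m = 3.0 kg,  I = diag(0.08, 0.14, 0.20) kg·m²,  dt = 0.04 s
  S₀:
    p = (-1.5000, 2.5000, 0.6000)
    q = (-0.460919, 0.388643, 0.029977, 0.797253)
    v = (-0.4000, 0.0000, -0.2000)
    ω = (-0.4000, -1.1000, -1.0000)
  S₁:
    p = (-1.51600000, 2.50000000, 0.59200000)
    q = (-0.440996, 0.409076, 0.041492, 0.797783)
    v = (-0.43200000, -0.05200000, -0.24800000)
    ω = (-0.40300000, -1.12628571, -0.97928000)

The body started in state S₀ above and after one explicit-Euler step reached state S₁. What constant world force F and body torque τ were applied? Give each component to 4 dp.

rate change Δω = (-0.00300000, -0.02628571, 0.02072000)
gyro term ω₀×Iω₀ = (0.0660, -0.0480, 0.0264)
applied torque τ = (0.0600, -0.1400, 0.1300)
velocity change Δv = (-0.03200000, -0.05200000, -0.04800000)
applied force F = (-2.4000, -3.9000, -3.6000)

F = (-2.4000, -3.9000, -3.6000)
τ = (0.0600, -0.1400, 0.1300)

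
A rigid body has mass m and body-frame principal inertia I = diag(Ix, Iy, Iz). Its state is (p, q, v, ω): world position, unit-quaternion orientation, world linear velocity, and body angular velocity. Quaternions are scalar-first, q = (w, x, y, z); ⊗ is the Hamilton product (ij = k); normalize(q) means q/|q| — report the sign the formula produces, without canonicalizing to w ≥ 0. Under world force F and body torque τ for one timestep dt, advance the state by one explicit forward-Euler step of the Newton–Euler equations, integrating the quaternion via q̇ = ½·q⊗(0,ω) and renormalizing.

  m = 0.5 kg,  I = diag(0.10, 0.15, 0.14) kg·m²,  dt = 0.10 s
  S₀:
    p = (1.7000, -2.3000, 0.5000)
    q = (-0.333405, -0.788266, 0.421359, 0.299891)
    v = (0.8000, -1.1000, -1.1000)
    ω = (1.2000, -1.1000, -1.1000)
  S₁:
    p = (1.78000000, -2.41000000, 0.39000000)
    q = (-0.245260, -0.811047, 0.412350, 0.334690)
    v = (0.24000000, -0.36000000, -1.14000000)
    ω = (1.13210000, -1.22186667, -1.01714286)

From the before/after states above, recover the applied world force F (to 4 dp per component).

F = (-2.8000, 3.7000, -0.2000)

velocity change Δv = (-0.56000000, 0.74000000, -0.04000000)
applied force F = (-2.8000, 3.7000, -0.2000)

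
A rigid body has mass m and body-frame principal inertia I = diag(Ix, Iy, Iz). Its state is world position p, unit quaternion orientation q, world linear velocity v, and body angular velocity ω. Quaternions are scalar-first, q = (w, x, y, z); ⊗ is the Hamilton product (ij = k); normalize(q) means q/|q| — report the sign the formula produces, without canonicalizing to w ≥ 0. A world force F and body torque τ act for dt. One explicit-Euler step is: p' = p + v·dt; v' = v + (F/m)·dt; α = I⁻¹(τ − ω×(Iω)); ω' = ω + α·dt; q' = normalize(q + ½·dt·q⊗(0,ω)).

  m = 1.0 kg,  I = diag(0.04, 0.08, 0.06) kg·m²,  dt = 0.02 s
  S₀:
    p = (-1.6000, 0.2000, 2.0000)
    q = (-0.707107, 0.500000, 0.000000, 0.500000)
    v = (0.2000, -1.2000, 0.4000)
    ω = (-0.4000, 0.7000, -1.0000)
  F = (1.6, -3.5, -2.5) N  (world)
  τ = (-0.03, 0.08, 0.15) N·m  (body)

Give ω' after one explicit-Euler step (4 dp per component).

ω' = (-0.4220, 0.7220, -0.9463)

angular accel α = (-1.1000, 1.1000, 2.6867)
new body rate ω' = (-0.4220, 0.7220, -0.9463)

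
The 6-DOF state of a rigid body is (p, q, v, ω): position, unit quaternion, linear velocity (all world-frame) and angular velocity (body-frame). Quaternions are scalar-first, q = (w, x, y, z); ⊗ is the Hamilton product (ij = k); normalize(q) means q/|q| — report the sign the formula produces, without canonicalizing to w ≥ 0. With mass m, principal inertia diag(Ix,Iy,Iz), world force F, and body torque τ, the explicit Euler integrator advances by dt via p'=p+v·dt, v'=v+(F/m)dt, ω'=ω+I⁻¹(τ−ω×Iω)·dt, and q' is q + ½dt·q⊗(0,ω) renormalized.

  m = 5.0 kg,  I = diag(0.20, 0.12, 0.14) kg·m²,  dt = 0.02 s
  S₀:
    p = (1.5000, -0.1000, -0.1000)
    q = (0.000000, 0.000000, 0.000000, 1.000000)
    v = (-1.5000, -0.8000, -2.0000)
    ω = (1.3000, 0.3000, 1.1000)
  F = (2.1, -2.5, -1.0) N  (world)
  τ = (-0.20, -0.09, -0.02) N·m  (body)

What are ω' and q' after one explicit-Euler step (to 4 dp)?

ω' = (1.2793, 0.2707, 1.1016)
q' = (-0.0110, -0.0030, 0.0130, 0.9999)

precession coupling ω×(Iω) = (0.0066, 0.0858, -0.0312)
(τ − ω×Iω)/I = (-1.0330, -1.4650, 0.0800)
ω + α·dt = (1.2793, 0.2707, 1.1016)
Hamilton product q⊗(0,ω) = (-1.1000000, -0.3000000, 1.3000000, 0.0000000)
q + ½dt·q⊗(0,ω), renormalized = (-0.0110, -0.0030, 0.0130, 0.9999)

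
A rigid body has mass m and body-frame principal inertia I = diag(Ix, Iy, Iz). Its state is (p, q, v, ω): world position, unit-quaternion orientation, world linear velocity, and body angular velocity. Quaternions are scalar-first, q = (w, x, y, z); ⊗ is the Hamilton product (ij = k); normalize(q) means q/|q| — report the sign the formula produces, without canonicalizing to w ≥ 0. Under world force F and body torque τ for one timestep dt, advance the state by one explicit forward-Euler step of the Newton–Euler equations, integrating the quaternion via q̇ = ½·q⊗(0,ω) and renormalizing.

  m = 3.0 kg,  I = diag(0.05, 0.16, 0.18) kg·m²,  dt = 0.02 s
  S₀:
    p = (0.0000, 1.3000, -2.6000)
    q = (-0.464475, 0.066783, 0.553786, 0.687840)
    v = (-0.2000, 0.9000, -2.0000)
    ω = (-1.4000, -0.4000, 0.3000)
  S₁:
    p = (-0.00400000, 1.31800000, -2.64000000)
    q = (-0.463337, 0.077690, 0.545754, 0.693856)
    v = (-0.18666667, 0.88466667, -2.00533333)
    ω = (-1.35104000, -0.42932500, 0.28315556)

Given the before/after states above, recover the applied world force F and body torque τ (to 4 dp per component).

Δω = ω₁−ω₀ = (0.04896000, -0.02932500, -0.01684444)
gyro term ω₀×Iω₀ = (-0.0024, 0.0546, 0.0616)
I·α + gyro = (0.1200, -0.1800, -0.0900)
Δv = v₁−v₀ = (0.01333333, -0.01533333, -0.00533333)
applied force F = (2.0000, -2.3000, -0.8000)

F = (2.0000, -2.3000, -0.8000)
τ = (0.1200, -0.1800, -0.0900)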